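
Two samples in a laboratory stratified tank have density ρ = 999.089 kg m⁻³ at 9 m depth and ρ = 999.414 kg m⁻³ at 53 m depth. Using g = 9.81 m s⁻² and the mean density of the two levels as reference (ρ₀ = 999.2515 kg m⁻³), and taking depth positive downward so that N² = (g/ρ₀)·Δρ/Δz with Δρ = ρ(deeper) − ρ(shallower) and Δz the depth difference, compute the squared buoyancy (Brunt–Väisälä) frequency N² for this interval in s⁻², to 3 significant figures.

7.25 × 10⁻⁵ s⁻²

Δρ = 999.414 − 999.089 = 0.325 kg m⁻³ over Δz = 53 − 9 = 44 m.
N² = (9.81/999.2515) × (0.325/44) = 7.2515 × 10⁻⁵ s⁻² ≈ 7.25 × 10⁻⁵ s⁻².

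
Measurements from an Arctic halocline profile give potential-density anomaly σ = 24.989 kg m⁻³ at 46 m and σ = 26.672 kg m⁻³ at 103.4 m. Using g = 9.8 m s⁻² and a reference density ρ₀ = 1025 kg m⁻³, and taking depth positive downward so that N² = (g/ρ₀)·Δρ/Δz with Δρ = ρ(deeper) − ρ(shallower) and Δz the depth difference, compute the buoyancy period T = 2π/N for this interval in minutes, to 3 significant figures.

Δρ = 1026.672 − 1024.989 = 1.683 kg m⁻³ over Δz = 103.4 − 46 = 57.4 m.
N² = (9.8/1025) × (1.683/57.4) = 2.8033 × 10⁻⁴ s⁻².
N = √(2.8033 × 10⁻⁴) = 0.016743 rad s⁻¹, so T = 2π/N = 375.27 s = 6.2545 min ≈ 6.25 min.
A positive N² confirms static stability across the interval.

6.25 min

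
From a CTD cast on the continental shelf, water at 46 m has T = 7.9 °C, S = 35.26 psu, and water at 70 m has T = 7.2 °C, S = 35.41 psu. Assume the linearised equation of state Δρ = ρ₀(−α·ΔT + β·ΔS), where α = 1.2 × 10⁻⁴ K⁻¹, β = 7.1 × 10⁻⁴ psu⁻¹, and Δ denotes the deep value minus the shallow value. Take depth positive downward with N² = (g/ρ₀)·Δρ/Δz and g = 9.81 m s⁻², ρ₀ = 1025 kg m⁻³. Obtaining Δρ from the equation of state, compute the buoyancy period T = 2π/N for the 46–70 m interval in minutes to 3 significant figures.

ΔT = -0.7 K, ΔS = +0.15 psu (deep − shallow).
Δρ/ρ₀ = −αΔT + βΔS = 8.40 × 10⁻⁵ + 1.065 × 10⁻⁴ = 1.905 × 10⁻⁴, so Δρ ≈ 0.1953 kg m⁻³.
N² = (g/ρ₀)·Δρ/Δz = g·(Δρ/ρ₀)/Δz = 9.81 × 1.905 × 10⁻⁴ / 24 = 7.7867 × 10⁻⁵ s⁻².
N = √(7.7867 × 10⁻⁵) = 8.8242 × 10⁻³ rad s⁻¹ → T = 2π/N = 712.04 s = 11.867 min ≈ 11.9 min.

11.9 min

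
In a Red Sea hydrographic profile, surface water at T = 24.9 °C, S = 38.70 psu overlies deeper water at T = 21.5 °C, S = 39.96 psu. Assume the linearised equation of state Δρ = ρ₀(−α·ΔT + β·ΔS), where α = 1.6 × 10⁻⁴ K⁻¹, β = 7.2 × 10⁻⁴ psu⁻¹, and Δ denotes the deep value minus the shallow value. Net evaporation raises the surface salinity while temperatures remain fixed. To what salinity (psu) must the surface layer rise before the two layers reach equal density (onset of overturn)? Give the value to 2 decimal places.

40.72 psu

Neutral buoyancy requires −α(T_deep − T_surf) + β(S_deep − S_surf′) = 0.
S_surf′ = S_deep − (α/β)·ΔT = 39.96 − (1.6 × 10⁻⁴/7.2 × 10⁻⁴)·(-3.4) = 40.7156 psu.
Increase required: 40.7156 − 38.70 = 2.0156 psu.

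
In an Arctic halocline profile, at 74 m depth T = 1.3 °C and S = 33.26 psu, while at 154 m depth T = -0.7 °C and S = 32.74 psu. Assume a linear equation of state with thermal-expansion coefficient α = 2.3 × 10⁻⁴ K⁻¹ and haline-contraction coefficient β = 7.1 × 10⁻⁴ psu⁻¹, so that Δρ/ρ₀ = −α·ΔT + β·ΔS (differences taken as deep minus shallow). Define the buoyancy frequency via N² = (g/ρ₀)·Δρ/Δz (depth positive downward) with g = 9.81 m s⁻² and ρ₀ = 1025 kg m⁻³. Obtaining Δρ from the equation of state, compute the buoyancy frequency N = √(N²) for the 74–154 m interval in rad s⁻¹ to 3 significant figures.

ΔT = -2.0 K, ΔS = -0.52 psu (deep − shallow).
Δρ/ρ₀ = −αΔT + βΔS = 4.60 × 10⁻⁴ − 3.692 × 10⁻⁴ = 9.08 × 10⁻⁵, so Δρ ≈ 0.09307 kg m⁻³.
N² = (g/ρ₀)·Δρ/Δz = g·(Δρ/ρ₀)/Δz = 9.81 × 9.08 × 10⁻⁵ / 80 = 1.1134 × 10⁻⁵ s⁻².
N = √(1.1134 × 10⁻⁵) = 3.3368 × 10⁻³ rad s⁻¹ ≈ 3.34 × 10⁻³ rad s⁻¹.

3.34 × 10⁻³ rad s⁻¹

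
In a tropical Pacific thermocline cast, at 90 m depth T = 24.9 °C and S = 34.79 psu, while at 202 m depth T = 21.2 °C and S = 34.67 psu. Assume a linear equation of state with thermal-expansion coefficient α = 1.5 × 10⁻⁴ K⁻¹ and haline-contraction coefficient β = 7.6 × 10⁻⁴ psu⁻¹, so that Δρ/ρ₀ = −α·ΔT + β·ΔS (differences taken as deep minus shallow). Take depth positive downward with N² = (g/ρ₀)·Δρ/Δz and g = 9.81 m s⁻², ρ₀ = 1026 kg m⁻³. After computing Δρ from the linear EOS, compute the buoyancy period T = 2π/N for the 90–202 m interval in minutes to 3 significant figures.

ΔT = -3.7 K, ΔS = -0.12 psu (deep − shallow).
Δρ/ρ₀ = −αΔT + βΔS = 5.55 × 10⁻⁴ − 9.12 × 10⁻⁵ = 4.638 × 10⁻⁴, so Δρ ≈ 0.4759 kg m⁻³.
N² = (g/ρ₀)·Δρ/Δz = g·(Δρ/ρ₀)/Δz = 9.81 × 4.638 × 10⁻⁴ / 112 = 4.0624 × 10⁻⁵ s⁻².
N = √(4.0624 × 10⁻⁵) = 6.3737 × 10⁻³ rad s⁻¹ → T = 2π/N = 985.80 s = 16.430 min ≈ 16.4 min.

16.4 min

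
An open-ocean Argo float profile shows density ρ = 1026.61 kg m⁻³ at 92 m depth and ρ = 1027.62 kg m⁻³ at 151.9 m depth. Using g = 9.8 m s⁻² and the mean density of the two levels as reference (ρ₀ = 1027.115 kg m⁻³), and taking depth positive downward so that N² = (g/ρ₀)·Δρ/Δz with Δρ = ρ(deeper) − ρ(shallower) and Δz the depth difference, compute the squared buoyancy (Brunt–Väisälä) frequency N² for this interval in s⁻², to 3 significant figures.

Δρ = 1027.62 − 1026.61 = 1.01 kg m⁻³ over Δz = 151.9 − 92 = 59.9 m.
N² = (9.8/1027.115) × (1.01/59.9) = 1.6088 × 10⁻⁴ s⁻² ≈ 1.61 × 10⁻⁴ s⁻².

1.61 × 10⁻⁴ s⁻²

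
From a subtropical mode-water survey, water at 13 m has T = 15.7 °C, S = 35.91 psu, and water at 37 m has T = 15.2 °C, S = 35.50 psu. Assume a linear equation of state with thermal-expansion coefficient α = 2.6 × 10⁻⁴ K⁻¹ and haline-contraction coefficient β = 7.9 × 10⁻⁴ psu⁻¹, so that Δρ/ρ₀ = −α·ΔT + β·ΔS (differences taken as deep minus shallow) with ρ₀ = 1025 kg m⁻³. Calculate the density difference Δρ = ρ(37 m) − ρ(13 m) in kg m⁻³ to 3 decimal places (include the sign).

-0.199 kg m⁻³

ΔT = -0.5 K, ΔS = -0.41 psu (deep − shallow).
Δρ/ρ₀ = −(2.6 × 10⁻⁴)(-0.5) + (7.9 × 10⁻⁴)(-0.41) = -1.939 × 10⁻⁴.
Δρ = 1025 × (-1.939 × 10⁻⁴) = -0.199 kg m⁻³.
Negative Δρ: lighter below, statically unstable.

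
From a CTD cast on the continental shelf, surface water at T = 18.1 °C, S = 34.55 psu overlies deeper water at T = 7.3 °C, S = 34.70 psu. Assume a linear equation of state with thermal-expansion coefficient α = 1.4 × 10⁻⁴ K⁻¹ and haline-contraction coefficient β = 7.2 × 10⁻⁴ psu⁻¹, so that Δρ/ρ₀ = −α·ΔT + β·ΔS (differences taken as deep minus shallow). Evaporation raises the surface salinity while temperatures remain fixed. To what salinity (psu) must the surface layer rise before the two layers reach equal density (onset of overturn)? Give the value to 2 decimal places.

36.80 psu

Neutral buoyancy requires −α(T_deep − T_surf) + β(S_deep − S_surf′) = 0.
S_surf′ = S_deep − (α/β)·ΔT = 34.70 − (1.4 × 10⁻⁴/7.2 × 10⁻⁴)·(-10.8) = 36.8000 psu.
Increase required: 36.8000 − 34.55 = 2.2500 psu.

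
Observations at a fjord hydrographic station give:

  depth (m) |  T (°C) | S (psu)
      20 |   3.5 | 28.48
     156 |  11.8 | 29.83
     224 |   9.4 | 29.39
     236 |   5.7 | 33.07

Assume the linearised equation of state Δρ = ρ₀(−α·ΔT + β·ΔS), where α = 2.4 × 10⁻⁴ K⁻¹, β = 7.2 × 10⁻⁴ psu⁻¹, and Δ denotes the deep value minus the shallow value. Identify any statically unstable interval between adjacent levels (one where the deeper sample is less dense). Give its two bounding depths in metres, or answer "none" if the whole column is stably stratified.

Evaluate Δρ/ρ₀ = −αΔT + βΔS across each adjacent pair:
  20–156 m: −αΔT+βΔS = −(2.4 × 10⁻⁴)(+8.3)+(7.2 × 10⁻⁴)(+1.35) = -1.0 × 10⁻³ → UNSTABLE
  156–224 m: −αΔT+βΔS = −(2.4 × 10⁻⁴)(-2.4)+(7.2 × 10⁻⁴)(-0.44) = 2.6 × 10⁻⁴ → stable
  224–236 m: −αΔT+βΔS = −(2.4 × 10⁻⁴)(-3.7)+(7.2 × 10⁻⁴)(+3.68) = 3.5 × 10⁻³ → stable
The 20–156 m interval has Δρ < 0: lighter water underlies denser water.

20–156 m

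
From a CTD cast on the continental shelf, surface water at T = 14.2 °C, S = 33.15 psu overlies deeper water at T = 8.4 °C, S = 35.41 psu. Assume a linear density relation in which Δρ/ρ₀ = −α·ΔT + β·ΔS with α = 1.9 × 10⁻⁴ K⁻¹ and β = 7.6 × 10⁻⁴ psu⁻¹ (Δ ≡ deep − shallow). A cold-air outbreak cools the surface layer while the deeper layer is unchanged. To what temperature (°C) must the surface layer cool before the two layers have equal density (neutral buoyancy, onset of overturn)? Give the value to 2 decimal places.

-0.64 °C

Neutral buoyancy requires Δρ = 0, i.e. −α(T_deep − T_surf′) + β(S_deep − S_surf) = 0.
T_surf′ = T_deep − (β/α)·ΔS = 8.4 − (7.6 × 10⁻⁴/1.9 × 10⁻⁴)·(+2.26) = -0.6400 °C.
Cooling required: 14.2 − (-0.6400) = 14.8400 °C.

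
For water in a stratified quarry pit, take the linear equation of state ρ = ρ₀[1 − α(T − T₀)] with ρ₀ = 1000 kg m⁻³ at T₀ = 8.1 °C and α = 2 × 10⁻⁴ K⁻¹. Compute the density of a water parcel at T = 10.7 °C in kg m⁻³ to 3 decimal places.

999.480 kg m⁻³

T − T₀ = +2.6 K.
Bracket = 1 − α·(+2.6) = 1 + (-5.20 × 10⁻⁴) = 0.9994800.
ρ = 1000 × 0.9994800 = 999.480 kg m⁻³.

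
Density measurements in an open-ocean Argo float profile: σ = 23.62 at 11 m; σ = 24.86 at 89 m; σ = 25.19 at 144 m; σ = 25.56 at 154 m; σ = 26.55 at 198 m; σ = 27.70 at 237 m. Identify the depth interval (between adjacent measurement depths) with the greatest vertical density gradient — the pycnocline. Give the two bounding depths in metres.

Compute the density gradient over each adjacent pair:
  11–89 m: Δρ/Δz = 1.24/78 = 0.016 kg m⁻⁴
  89–144 m: Δρ/Δz = 0.33/55 = 6.0 × 10⁻³ kg m⁻⁴
  144–154 m: Δρ/Δz = 0.37/10 = 0.037 kg m⁻⁴
  154–198 m: Δρ/Δz = 0.99/44 = 0.022 kg m⁻⁴
  198–237 m: Δρ/Δz = 1.15/39 = 0.029 kg m⁻⁴
The largest gradient is in the 144–154 m interval — the pycnocline.

144–154 m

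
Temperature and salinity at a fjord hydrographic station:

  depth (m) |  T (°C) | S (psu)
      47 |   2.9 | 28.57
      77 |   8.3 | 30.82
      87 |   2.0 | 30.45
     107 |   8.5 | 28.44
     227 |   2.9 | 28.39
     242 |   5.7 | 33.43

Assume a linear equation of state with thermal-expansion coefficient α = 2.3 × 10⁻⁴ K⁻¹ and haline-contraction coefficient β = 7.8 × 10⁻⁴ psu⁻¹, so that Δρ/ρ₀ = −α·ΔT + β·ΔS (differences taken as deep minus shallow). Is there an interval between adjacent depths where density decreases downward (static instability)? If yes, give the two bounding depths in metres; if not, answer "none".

Evaluate Δρ/ρ₀ = −αΔT + βΔS across each adjacent pair:
  47–77 m: −αΔT+βΔS = −(2.3 × 10⁻⁴)(+5.4)+(7.8 × 10⁻⁴)(+2.25) = 5.1 × 10⁻⁴ → stable
  77–87 m: −αΔT+βΔS = −(2.3 × 10⁻⁴)(-6.3)+(7.8 × 10⁻⁴)(-0.37) = 1.2 × 10⁻³ → stable
  87–107 m: −αΔT+βΔS = −(2.3 × 10⁻⁴)(+6.5)+(7.8 × 10⁻⁴)(-2.01) = -3.1 × 10⁻³ → UNSTABLE
  107–227 m: −αΔT+βΔS = −(2.3 × 10⁻⁴)(-5.6)+(7.8 × 10⁻⁴)(-0.05) = 1.2 × 10⁻³ → stable
  227–242 m: −αΔT+βΔS = −(2.3 × 10⁻⁴)(+2.8)+(7.8 × 10⁻⁴)(+5.04) = 3.3 × 10⁻³ → stable
The 87–107 m interval has Δρ < 0: lighter water underlies denser water.

87–107 m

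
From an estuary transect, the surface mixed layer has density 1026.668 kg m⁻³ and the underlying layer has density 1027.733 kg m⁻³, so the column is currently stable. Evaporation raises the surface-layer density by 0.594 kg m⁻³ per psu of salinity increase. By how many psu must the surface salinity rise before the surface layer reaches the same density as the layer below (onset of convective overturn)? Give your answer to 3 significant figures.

Density deficit of the surface layer: 1027.733 − 1026.668 = 1.065 kg m⁻³.
Required change = 1.065 / 0.594 = 1.79 psu.

1.79 psu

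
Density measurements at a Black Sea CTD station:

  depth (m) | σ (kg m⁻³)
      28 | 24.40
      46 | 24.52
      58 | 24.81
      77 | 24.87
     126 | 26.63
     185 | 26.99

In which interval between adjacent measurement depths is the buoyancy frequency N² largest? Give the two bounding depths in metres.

77–126 m

Compute the density gradient over each adjacent pair:
  28–46 m: Δρ/Δz = 0.12/18 = 6.7 × 10⁻³ kg m⁻⁴
  46–58 m: Δρ/Δz = 0.29/12 = 0.024 kg m⁻⁴
  58–77 m: Δρ/Δz = 0.06/19 = 3.2 × 10⁻³ kg m⁻⁴
  77–126 m: Δρ/Δz = 1.76/49 = 0.036 kg m⁻⁴
  126–185 m: Δρ/Δz = 0.36/59 = 6.1 × 10⁻³ kg m⁻⁴
The largest gradient is in the 77–126 m interval — the pycnocline.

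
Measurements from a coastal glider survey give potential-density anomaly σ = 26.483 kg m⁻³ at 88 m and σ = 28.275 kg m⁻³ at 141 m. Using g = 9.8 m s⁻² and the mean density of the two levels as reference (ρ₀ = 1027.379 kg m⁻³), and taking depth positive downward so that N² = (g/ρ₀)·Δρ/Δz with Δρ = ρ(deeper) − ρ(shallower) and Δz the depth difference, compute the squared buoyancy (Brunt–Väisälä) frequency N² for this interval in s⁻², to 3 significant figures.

Δρ = 1028.275 − 1026.483 = 1.792 kg m⁻³ over Δz = 141 − 88 = 53 m.
N² = (9.8/1027.379) × (1.792/53) = 3.2252 × 10⁻⁴ s⁻² ≈ 3.23 × 10⁻⁴ s⁻².

3.23 × 10⁻⁴ s⁻²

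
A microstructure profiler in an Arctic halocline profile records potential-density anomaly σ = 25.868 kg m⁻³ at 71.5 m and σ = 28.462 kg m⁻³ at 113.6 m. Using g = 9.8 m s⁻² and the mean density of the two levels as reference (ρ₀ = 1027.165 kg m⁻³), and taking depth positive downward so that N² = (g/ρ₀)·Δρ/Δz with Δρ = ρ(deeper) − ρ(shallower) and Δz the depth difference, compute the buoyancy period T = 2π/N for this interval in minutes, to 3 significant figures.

Δρ = 1028.462 − 1025.868 = 2.594 kg m⁻³ over Δz = 113.6 − 71.5 = 42.1 m.
N² = (9.8/1027.165) × (2.594/42.1) = 5.8786 × 10⁻⁴ s⁻².
N = √(5.8786 × 10⁻⁴) = 0.024246 rad s⁻¹, so T = 2π/N = 259.14 s = 4.3190 min ≈ 4.32 min.

4.32 min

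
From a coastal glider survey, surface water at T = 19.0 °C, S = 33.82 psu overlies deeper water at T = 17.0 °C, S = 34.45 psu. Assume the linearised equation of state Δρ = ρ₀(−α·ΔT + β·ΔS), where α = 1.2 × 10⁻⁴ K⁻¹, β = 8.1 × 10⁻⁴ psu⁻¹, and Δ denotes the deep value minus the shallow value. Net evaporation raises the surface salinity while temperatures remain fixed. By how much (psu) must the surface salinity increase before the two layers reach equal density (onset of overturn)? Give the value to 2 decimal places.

0.93 psu

Neutral buoyancy requires −α(T_deep − T_surf) + β(S_deep − S_surf′) = 0.
S_surf′ = S_deep − (α/β)·ΔT = 34.45 − (1.2 × 10⁻⁴/8.1 × 10⁻⁴)·(-2.0) = 34.7463 psu.
Increase required: 34.7463 − 33.82 = 0.9263 psu.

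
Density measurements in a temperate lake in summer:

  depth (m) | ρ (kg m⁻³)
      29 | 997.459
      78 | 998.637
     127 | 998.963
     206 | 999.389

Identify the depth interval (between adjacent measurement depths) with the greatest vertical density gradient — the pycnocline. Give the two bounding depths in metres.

29–78 m

Compute the density gradient over each adjacent pair:
  29–78 m: Δρ/Δz = 1.178/49 = 0.024 kg m⁻⁴
  78–127 m: Δρ/Δz = 0.326/49 = 6.7 × 10⁻³ kg m⁻⁴
  127–206 m: Δρ/Δz = 0.426/79 = 5.4 × 10⁻³ kg m⁻⁴
The largest gradient is in the 29–78 m interval — the pycnocline.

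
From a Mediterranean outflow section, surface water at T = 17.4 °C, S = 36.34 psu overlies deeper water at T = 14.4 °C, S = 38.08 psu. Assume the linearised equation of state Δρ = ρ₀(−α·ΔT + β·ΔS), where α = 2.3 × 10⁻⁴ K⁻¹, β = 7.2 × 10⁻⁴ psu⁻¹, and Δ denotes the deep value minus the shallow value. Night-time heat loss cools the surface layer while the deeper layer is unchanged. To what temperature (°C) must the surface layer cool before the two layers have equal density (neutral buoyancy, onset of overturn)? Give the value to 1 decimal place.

Neutral buoyancy requires Δρ = 0, i.e. −α(T_deep − T_surf′) + β(S_deep − S_surf) = 0.
T_surf′ = T_deep − (β/α)·ΔS = 14.4 − (7.2 × 10⁻⁴/2.3 × 10⁻⁴)·(+1.74) = 8.953 °C.
Cooling required: 17.4 − (8.953) = 8.447 °C.

9.0 °C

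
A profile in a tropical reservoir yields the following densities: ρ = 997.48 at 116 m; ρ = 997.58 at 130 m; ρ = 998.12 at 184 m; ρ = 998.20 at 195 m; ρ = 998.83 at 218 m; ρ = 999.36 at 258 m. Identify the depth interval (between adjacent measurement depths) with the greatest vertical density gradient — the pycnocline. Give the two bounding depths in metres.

Compute the density gradient over each adjacent pair:
  116–130 m: Δρ/Δz = 0.10/14 = 7.1 × 10⁻³ kg m⁻⁴
  130–184 m: Δρ/Δz = 0.54/54 = 0.010 kg m⁻⁴
  184–195 m: Δρ/Δz = 0.08/11 = 7.3 × 10⁻³ kg m⁻⁴
  195–218 m: Δρ/Δz = 0.63/23 = 0.027 kg m⁻⁴
  218–258 m: Δρ/Δz = 0.53/40 = 0.013 kg m⁻⁴
The largest gradient is in the 195–218 m interval — the pycnocline.

195–218 m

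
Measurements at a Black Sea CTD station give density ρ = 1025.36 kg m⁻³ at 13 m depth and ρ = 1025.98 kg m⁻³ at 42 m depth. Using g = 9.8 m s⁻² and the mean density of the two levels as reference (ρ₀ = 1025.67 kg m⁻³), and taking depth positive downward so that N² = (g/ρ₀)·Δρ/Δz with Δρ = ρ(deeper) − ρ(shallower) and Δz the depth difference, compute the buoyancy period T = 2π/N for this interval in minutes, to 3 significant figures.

7.33 min

Δρ = 1025.98 − 1025.36 = 0.62 kg m⁻³ over Δz = 42 − 13 = 29 m.
N² = (9.8/1025.67) × (0.62/29) = 2.0427 × 10⁻⁴ s⁻².
N = √(2.0427 × 10⁻⁴) = 0.014292 rad s⁻¹, so T = 2π/N = 439.63 s = 7.3272 min ≈ 7.33 min.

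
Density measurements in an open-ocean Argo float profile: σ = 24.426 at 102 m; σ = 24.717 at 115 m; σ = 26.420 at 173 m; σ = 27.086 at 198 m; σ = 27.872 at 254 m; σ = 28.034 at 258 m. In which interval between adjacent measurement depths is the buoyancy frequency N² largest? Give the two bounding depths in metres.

Compute the density gradient over each adjacent pair:
  102–115 m: Δρ/Δz = 0.291/13 = 0.022 kg m⁻⁴
  115–173 m: Δρ/Δz = 1.703/58 = 0.029 kg m⁻⁴
  173–198 m: Δρ/Δz = 0.666/25 = 0.027 kg m⁻⁴
  198–254 m: Δρ/Δz = 0.786/56 = 0.014 kg m⁻⁴
  254–258 m: Δρ/Δz = 0.162/4 = 0.041 kg m⁻⁴
The largest gradient is in the 254–258 m interval — the pycnocline.

254–258 m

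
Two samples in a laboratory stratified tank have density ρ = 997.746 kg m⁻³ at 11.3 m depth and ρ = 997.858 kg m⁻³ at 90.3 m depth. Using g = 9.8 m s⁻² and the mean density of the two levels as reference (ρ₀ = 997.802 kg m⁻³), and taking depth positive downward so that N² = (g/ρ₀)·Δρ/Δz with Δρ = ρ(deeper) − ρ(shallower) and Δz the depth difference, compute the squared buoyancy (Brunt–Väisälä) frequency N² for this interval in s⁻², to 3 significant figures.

1.39 × 10⁻⁵ s⁻²

Δρ = 997.858 − 997.746 = 0.112 kg m⁻³ over Δz = 90.3 − 11.3 = 79 m.
N² = (9.8/997.802) × (0.112/79) = 1.3924 × 10⁻⁵ s⁻² ≈ 1.39 × 10⁻⁵ s⁻².
A positive N² confirms static stability across the interval.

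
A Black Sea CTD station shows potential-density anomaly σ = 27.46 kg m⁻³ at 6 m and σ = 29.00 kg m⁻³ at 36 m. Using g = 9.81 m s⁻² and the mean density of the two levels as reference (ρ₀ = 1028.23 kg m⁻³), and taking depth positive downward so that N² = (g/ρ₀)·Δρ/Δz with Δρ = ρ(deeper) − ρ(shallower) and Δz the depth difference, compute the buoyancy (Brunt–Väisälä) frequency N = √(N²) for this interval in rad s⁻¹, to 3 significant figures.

Δρ = 1029.00 − 1027.46 = 1.54 kg m⁻³ over Δz = 36 − 6 = 30 m.
N² = (9.81/1028.23) × (1.54/30) = 4.8975 × 10⁻⁴ s⁻².
N = √(4.8975 × 10⁻⁴) = 0.022130 rad s⁻¹ ≈ 0.0221 rad s⁻¹.

0.0221 rad s⁻¹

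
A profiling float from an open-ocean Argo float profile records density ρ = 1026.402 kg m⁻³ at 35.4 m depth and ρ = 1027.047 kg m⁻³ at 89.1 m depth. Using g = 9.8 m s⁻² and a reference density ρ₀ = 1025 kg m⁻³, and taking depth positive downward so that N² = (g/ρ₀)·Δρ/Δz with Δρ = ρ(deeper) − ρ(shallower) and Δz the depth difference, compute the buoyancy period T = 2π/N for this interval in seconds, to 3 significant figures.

Δρ = 1027.047 − 1026.402 = 0.645 kg m⁻³ over Δz = 89.1 − 35.4 = 53.7 m.
N² = (9.8/1025) × (0.645/53.7) = 1.1484 × 10⁻⁴ s⁻².
N = √(1.1484 × 10⁻⁴) = 0.010716 rad s⁻¹, so T = 2π/N = 586.34 s ≈ 586 s.

586 s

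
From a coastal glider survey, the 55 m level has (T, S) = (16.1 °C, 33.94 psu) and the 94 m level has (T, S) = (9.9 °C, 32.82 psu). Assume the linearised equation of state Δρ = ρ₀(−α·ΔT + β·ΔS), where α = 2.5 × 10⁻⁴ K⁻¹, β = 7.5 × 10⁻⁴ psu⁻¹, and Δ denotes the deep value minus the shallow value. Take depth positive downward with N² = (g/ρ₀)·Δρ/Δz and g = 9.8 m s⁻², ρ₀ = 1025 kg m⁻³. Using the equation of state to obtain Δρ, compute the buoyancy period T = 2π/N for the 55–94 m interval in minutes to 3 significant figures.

ΔT = -6.2 K, ΔS = -1.12 psu (deep − shallow).
Δρ/ρ₀ = −αΔT + βΔS = 1.55 × 10⁻³ − 8.40 × 10⁻⁴ = 7.10 × 10⁻⁴, so Δρ ≈ 0.7278 kg m⁻³.
N² = (g/ρ₀)·Δρ/Δz = g·(Δρ/ρ₀)/Δz = 9.8 × 7.10 × 10⁻⁴ / 39 = 1.7841 × 10⁻⁴ s⁻².
N = √(1.7841 × 10⁻⁴) = 0.013357 rad s⁻¹ → T = 2π/N = 470.40 s = 7.8400 min ≈ 7.84 min.

7.84 min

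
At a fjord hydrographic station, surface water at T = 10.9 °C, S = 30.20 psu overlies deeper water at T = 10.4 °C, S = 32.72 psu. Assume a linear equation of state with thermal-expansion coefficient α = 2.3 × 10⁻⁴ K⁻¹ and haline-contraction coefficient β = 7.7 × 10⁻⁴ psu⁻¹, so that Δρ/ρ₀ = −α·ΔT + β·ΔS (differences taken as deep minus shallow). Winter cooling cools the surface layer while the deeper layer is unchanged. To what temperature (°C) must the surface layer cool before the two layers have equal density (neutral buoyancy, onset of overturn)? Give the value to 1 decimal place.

2.0 °C

Neutral buoyancy requires Δρ = 0, i.e. −α(T_deep − T_surf′) + β(S_deep − S_surf) = 0.
T_surf′ = T_deep − (β/α)·ΔS = 10.4 − (7.7 × 10⁻⁴/2.3 × 10⁻⁴)·(+2.52) = 1.963 °C.
Cooling required: 10.9 − (1.963) = 8.937 °C.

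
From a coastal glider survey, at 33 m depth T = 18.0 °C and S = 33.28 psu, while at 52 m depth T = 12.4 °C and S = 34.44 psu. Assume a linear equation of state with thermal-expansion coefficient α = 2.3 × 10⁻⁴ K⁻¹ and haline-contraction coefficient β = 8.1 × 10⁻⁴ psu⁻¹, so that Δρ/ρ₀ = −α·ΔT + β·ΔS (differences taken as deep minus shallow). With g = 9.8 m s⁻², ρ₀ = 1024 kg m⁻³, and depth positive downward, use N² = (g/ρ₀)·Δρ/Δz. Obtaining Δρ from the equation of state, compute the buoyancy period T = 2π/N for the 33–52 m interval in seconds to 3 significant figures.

185 s

ΔT = -5.6 K, ΔS = +1.16 psu (deep − shallow).
Δρ/ρ₀ = −αΔT + βΔS = 1.288 × 10⁻³ + 9.396 × 10⁻⁴ = 2.2276 × 10⁻³, so Δρ ≈ 2.281 kg m⁻³.
N² = (g/ρ₀)·Δρ/Δz = g·(Δρ/ρ₀)/Δz = 9.8 × 2.2276 × 10⁻³ / 19 = 1.1490 × 10⁻³ s⁻².
N = √(1.1490 × 10⁻³) = 0.033897 rad s⁻¹ → T = 2π/N = 185.36 s ≈ 185 s.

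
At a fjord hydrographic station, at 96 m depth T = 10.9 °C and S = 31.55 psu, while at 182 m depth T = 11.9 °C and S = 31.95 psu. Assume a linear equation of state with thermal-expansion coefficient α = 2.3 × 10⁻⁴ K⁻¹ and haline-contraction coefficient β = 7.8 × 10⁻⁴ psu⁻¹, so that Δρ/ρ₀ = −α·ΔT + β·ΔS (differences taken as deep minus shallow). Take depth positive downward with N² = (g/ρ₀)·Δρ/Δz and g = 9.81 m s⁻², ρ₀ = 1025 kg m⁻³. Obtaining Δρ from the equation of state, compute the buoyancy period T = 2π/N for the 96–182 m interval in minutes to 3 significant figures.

ΔT = +1.0 K, ΔS = +0.40 psu (deep − shallow).
Δρ/ρ₀ = −αΔT + βΔS = -2.30 × 10⁻⁴ + 3.12 × 10⁻⁴ = 8.20 × 10⁻⁵, so Δρ ≈ 0.08405 kg m⁻³.
N² = (g/ρ₀)·Δρ/Δz = g·(Δρ/ρ₀)/Δz = 9.81 × 8.20 × 10⁻⁵ / 86 = 9.3537 × 10⁻⁶ s⁻².
N = √(9.3537 × 10⁻⁶) = 3.0584 × 10⁻³ rad s⁻¹ → T = 2π/N = 2.0544 × 10³ s = 34.240 min ≈ 34.2 min.

34.2 min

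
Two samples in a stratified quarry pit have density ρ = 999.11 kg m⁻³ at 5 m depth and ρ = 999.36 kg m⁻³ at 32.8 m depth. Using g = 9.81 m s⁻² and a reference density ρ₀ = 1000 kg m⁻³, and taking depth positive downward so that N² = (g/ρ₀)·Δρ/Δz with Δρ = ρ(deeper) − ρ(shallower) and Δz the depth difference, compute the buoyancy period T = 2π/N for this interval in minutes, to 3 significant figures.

11.1 min

Δρ = 999.36 − 999.11 = 0.25 kg m⁻³ over Δz = 32.8 − 5 = 27.8 m.
N² = (9.81/1000) × (0.25/27.8) = 8.8219 × 10⁻⁵ s⁻².
N = √(8.8219 × 10⁻⁵) = 9.3925 × 10⁻³ rad s⁻¹, so T = 2π/N = 668.96 s = 11.149 min ≈ 11.1 min.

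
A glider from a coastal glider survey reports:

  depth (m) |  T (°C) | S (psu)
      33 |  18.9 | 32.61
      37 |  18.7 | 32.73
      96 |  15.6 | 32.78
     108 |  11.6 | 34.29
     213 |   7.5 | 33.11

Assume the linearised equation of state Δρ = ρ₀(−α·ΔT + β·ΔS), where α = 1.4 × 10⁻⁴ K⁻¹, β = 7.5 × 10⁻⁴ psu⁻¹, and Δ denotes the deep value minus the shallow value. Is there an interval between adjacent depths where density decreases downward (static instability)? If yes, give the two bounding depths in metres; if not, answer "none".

108–213 m

Evaluate Δρ/ρ₀ = −αΔT + βΔS across each adjacent pair:
  33–37 m: −αΔT+βΔS = −(1.4 × 10⁻⁴)(-0.2)+(7.5 × 10⁻⁴)(+0.12) = 1.2 × 10⁻⁴ → stable
  37–96 m: −αΔT+βΔS = −(1.4 × 10⁻⁴)(-3.1)+(7.5 × 10⁻⁴)(+0.05) = 4.7 × 10⁻⁴ → stable
  96–108 m: −αΔT+βΔS = −(1.4 × 10⁻⁴)(-4.0)+(7.5 × 10⁻⁴)(+1.51) = 1.7 × 10⁻³ → stable
  108–213 m: −αΔT+βΔS = −(1.4 × 10⁻⁴)(-4.1)+(7.5 × 10⁻⁴)(-1.18) = -3.1 × 10⁻⁴ → UNSTABLE
The 108–213 m interval has Δρ < 0: lighter water underlies denser water.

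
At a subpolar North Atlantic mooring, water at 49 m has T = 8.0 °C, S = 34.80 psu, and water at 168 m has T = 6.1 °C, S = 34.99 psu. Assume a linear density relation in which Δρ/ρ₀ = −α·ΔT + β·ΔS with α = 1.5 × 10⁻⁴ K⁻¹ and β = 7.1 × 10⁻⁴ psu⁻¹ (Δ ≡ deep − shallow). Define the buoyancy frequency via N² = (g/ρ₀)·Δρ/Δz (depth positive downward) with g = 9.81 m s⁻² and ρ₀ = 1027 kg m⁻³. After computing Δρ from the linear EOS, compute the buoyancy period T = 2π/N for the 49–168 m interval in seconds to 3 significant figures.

ΔT = -1.9 K, ΔS = +0.19 psu (deep − shallow).
Δρ/ρ₀ = −αΔT + βΔS = 2.85 × 10⁻⁴ + 1.349 × 10⁻⁴ = 4.199 × 10⁻⁴, so Δρ ≈ 0.4312 kg m⁻³.
N² = (g/ρ₀)·Δρ/Δz = g·(Δρ/ρ₀)/Δz = 9.81 × 4.199 × 10⁻⁴ / 119 = 3.4615 × 10⁻⁵ s⁻².
N = √(3.4615 × 10⁻⁵) = 5.8835 × 10⁻³ rad s⁻¹ → T = 2π/N = 1.0679 × 10³ s ≈ 1.07 × 10³ s.

1.07 × 10³ s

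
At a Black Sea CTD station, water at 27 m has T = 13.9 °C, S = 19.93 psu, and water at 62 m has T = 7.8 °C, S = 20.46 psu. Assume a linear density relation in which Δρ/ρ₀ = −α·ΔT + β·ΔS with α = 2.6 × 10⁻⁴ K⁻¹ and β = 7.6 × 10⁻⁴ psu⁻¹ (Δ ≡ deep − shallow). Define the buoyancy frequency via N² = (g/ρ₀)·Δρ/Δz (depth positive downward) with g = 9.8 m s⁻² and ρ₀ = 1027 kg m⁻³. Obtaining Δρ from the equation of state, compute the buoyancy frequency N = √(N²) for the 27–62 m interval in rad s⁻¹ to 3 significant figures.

ΔT = -6.1 K, ΔS = +0.53 psu (deep − shallow).
Δρ/ρ₀ = −αΔT + βΔS = 1.586 × 10⁻³ + 4.028 × 10⁻⁴ = 1.9888 × 10⁻³, so Δρ ≈ 2.042 kg m⁻³.
N² = (g/ρ₀)·Δρ/Δz = g·(Δρ/ρ₀)/Δz = 9.8 × 1.9888 × 10⁻³ / 35 = 5.5686 × 10⁻⁴ s⁻².
N = √(5.5686 × 10⁻⁴) = 0.023598 rad s⁻¹ ≈ 0.0236 rad s⁻¹.

0.0236 rad s⁻¹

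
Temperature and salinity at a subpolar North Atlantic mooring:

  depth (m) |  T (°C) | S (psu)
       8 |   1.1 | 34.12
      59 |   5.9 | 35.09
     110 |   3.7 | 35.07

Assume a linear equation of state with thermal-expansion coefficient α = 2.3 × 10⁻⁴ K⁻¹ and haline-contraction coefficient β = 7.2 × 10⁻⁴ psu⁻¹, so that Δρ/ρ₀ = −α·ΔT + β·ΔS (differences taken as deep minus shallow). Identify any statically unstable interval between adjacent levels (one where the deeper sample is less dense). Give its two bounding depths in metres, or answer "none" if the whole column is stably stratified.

Evaluate Δρ/ρ₀ = −αΔT + βΔS across each adjacent pair:
  8–59 m: −αΔT+βΔS = −(2.3 × 10⁻⁴)(+4.8)+(7.2 × 10⁻⁴)(+0.97) = -4.1 × 10⁻⁴ → UNSTABLE
  59–110 m: −αΔT+βΔS = −(2.3 × 10⁻⁴)(-2.2)+(7.2 × 10⁻⁴)(-0.02) = 4.9 × 10⁻⁴ → stable
The 8–59 m interval has Δρ < 0: lighter water underlies denser water.

8–59 m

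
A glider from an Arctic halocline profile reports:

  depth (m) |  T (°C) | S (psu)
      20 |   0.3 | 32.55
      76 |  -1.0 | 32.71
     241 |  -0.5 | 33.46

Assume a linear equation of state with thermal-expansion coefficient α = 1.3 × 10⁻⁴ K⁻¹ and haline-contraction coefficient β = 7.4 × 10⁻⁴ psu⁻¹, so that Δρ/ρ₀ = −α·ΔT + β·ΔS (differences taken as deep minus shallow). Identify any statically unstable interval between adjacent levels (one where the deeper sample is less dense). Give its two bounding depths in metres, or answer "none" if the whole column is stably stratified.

none

Evaluate Δρ/ρ₀ = −αΔT + βΔS across each adjacent pair:
  20–76 m: −αΔT+βΔS = −(1.3 × 10⁻⁴)(-1.3)+(7.4 × 10⁻⁴)(+0.16) = 2.9 × 10⁻⁴ → stable
  76–241 m: −αΔT+βΔS = −(1.3 × 10⁻⁴)(+0.5)+(7.4 × 10⁻⁴)(+0.75) = 4.9 × 10⁻⁴ → stable
Every interval has Δρ > 0: the column is stably stratified throughout.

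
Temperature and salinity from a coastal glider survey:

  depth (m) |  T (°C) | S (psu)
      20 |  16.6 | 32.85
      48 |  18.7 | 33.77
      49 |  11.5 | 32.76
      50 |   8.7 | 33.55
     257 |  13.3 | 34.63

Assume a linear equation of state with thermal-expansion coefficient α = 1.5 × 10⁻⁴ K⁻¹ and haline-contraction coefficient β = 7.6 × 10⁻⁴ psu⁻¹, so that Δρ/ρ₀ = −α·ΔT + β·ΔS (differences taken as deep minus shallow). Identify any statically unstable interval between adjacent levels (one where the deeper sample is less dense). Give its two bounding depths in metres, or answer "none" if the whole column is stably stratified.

none

Evaluate Δρ/ρ₀ = −αΔT + βΔS across each adjacent pair:
  20–48 m: −αΔT+βΔS = −(1.5 × 10⁻⁴)(+2.1)+(7.6 × 10⁻⁴)(+0.92) = 3.8 × 10⁻⁴ → stable
  48–49 m: −αΔT+βΔS = −(1.5 × 10⁻⁴)(-7.2)+(7.6 × 10⁻⁴)(-1.01) = 3.1 × 10⁻⁴ → stable
  49–50 m: −αΔT+βΔS = −(1.5 × 10⁻⁴)(-2.8)+(7.6 × 10⁻⁴)(+0.79) = 1.0 × 10⁻³ → stable
  50–257 m: −αΔT+βΔS = −(1.5 × 10⁻⁴)(+4.6)+(7.6 × 10⁻⁴)(+1.08) = 1.3 × 10⁻⁴ → stable
Every interval has Δρ > 0: the column is stably stratified throughout.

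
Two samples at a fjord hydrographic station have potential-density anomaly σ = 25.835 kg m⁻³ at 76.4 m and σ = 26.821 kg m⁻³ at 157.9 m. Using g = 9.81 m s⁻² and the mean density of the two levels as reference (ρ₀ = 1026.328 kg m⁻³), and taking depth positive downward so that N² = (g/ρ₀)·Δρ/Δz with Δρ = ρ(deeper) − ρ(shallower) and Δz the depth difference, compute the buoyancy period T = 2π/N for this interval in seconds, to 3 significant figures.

Δρ = 1026.821 − 1025.835 = 0.986 kg m⁻³ over Δz = 157.9 − 76.4 = 81.5 m.
N² = (9.81/1026.328) × (0.986/81.5) = 1.1564 × 10⁻⁴ s⁻².
N = √(1.1564 × 10⁻⁴) = 0.010754 rad s⁻¹, so T = 2π/N = 584.26 s ≈ 584 s.

584 s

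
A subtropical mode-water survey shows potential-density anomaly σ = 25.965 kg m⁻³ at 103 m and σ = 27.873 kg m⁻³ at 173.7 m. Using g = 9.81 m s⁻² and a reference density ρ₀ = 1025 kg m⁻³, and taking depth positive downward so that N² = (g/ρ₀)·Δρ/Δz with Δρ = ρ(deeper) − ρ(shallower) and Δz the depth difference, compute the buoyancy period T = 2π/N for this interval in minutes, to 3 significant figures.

Δρ = 1027.873 − 1025.965 = 1.908 kg m⁻³ over Δz = 173.7 − 103 = 70.7 m.
N² = (9.81/1025) × (1.908/70.7) = 2.5829 × 10⁻⁴ s⁻².
N = √(2.5829 × 10⁻⁴) = 0.016071 rad s⁻¹, so T = 2π/N = 390.96 s = 6.5160 min ≈ 6.52 min.

6.52 min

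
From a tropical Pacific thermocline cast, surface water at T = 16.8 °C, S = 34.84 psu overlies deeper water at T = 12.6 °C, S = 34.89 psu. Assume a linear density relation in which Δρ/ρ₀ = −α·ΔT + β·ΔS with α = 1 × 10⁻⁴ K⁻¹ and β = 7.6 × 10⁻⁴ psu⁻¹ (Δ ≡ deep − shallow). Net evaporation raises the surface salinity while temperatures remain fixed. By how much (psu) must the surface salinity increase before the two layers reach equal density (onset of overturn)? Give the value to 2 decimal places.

0.60 psu

Neutral buoyancy requires −α(T_deep − T_surf) + β(S_deep − S_surf′) = 0.
S_surf′ = S_deep − (α/β)·ΔT = 34.89 − (1 × 10⁻⁴/7.6 × 10⁻⁴)·(-4.2) = 35.4426 psu.
Increase required: 35.4426 − 34.84 = 0.6026 psu.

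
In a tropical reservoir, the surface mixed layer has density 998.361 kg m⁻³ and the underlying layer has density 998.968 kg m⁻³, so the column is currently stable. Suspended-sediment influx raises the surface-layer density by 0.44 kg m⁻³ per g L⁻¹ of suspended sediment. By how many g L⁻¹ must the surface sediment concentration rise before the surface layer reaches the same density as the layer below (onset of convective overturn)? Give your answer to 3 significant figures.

Density deficit of the surface layer: 998.968 − 998.361 = 0.607 kg m⁻³.
Required change = 0.607 / 0.44 = 1.38 g L⁻¹.

1.38 g L⁻¹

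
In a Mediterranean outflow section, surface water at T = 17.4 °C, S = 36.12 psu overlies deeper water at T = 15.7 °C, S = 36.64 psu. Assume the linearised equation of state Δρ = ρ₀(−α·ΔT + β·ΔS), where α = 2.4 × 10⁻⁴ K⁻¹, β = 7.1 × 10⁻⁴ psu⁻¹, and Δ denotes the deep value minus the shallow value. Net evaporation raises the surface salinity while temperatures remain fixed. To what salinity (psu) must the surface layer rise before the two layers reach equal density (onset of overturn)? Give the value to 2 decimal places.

37.21 psu

Neutral buoyancy requires −α(T_deep − T_surf) + β(S_deep − S_surf′) = 0.
S_surf′ = S_deep − (α/β)·ΔT = 36.64 − (2.4 × 10⁻⁴/7.1 × 10⁻⁴)·(-1.7) = 37.2146 psu.
Increase required: 37.2146 − 36.12 = 1.0946 psu.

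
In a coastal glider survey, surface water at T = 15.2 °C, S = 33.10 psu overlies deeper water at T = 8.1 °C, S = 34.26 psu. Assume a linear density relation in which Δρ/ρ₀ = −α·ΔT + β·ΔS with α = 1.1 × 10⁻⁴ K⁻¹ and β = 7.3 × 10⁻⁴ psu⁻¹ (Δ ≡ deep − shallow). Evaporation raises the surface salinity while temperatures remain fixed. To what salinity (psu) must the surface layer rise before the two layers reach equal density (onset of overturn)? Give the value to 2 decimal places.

Neutral buoyancy requires −α(T_deep − T_surf) + β(S_deep − S_surf′) = 0.
S_surf′ = S_deep − (α/β)·ΔT = 34.26 − (1.1 × 10⁻⁴/7.3 × 10⁻⁴)·(-7.1) = 35.3299 psu.
Increase required: 35.3299 − 33.10 = 2.2299 psu.

35.33 psu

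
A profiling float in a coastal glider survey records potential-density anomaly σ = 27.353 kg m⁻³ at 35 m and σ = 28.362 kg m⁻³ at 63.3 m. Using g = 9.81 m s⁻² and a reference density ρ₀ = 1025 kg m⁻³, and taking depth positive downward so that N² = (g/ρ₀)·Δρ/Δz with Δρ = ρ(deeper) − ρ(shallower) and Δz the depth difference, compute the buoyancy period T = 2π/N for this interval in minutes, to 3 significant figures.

Δρ = 1028.362 − 1027.353 = 1.009 kg m⁻³ over Δz = 63.3 − 35 = 28.3 m.
N² = (9.81/1025) × (1.009/28.3) = 3.4123 × 10⁻⁴ s⁻².
N = √(3.4123 × 10⁻⁴) = 0.018472 rad s⁻¹, so T = 2π/N = 340.15 s = 5.6692 min ≈ 5.67 min.
A positive N² confirms static stability across the interval.

5.67 min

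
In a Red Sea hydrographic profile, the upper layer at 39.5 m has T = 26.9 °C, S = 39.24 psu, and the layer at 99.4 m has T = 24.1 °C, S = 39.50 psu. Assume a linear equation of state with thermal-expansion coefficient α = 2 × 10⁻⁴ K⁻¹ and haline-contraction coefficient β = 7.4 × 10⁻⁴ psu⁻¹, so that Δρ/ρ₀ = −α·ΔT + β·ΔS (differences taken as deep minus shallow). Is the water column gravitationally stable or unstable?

stable

ΔT = 24.1 − 26.9 = -2.8 K and ΔS = 39.50 − 39.24 = +0.26 psu (deep − shallow).
−αΔT = 5.60 × 10⁻⁴; βΔS = 1.924 × 10⁻⁴; sum Δρ/ρ₀ = 7.524 × 10⁻⁴.
Δρ/ρ₀ > 0, so Δρ > 0: deeper water is denser → statically stable.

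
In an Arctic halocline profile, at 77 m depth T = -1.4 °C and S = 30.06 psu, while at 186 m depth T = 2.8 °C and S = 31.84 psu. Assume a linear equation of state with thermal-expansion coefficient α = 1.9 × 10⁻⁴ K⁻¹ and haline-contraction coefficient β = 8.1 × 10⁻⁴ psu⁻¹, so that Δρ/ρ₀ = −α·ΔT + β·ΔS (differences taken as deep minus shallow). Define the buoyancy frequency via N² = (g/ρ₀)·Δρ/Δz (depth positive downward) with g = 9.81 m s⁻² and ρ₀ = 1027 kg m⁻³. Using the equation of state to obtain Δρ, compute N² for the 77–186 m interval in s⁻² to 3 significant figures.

ΔT = +4.2 K, ΔS = +1.78 psu (deep − shallow).
Δρ/ρ₀ = −αΔT + βΔS = -7.98 × 10⁻⁴ + 1.4418 × 10⁻³ = 6.438 × 10⁻⁴, so Δρ ≈ 0.6612 kg m⁻³.
N² = (g/ρ₀)·Δρ/Δz = g·(Δρ/ρ₀)/Δz = 9.81 × 6.438 × 10⁻⁴ / 109 = 5.7942 × 10⁻⁵ s⁻² ≈ 5.79 × 10⁻⁵ s⁻².

5.79 × 10⁻⁵ s⁻²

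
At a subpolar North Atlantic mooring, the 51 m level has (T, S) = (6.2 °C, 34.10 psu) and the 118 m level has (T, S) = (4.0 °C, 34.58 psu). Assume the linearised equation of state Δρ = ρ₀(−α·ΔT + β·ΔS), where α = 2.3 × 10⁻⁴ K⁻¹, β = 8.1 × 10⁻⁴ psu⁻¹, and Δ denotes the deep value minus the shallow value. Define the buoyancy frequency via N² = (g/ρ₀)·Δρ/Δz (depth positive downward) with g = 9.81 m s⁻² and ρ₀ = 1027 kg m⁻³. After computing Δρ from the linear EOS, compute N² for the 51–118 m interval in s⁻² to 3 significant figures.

1.31 × 10⁻⁴ s⁻²

ΔT = -2.2 K, ΔS = +0.48 psu (deep − shallow).
Δρ/ρ₀ = −αΔT + βΔS = 5.06 × 10⁻⁴ + 3.888 × 10⁻⁴ = 8.948 × 10⁻⁴, so Δρ ≈ 0.9190 kg m⁻³.
N² = (g/ρ₀)·Δρ/Δz = g·(Δρ/ρ₀)/Δz = 9.81 × 8.948 × 10⁻⁴ / 67 = 1.3101 × 10⁻⁴ s⁻² ≈ 1.31 × 10⁻⁴ s⁻².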